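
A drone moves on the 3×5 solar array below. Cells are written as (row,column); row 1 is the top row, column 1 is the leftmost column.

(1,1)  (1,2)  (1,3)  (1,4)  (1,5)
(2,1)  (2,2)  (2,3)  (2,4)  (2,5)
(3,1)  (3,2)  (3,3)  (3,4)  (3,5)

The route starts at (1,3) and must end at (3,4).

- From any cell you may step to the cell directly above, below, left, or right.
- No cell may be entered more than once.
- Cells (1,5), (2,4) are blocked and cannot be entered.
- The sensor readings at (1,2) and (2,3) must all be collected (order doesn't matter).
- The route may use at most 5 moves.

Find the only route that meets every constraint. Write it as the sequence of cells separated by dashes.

The 5-move cap with required stops at (1,2), (2,3) leaves no slack for detours.
Route from (1,3): left to (1,2), down to (2,2), right to (2,3), down to (3,3), right to (3,4) — 5 moves in all.
Check: all required cells visited; 5 ≤ 5 moves.

(1,3) - (1,2) - (2,2) - (2,3) - (3,3) - (3,4)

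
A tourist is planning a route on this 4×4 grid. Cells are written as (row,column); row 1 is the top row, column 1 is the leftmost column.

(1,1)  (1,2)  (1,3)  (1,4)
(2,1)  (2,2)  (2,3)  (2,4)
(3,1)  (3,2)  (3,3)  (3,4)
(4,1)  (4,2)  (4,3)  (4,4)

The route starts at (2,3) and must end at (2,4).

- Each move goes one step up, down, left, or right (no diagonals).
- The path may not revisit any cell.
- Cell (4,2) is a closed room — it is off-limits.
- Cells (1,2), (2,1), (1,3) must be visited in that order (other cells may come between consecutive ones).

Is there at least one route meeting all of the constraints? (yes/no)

Ignoring the required order, 11 revisit-free routes from (2,3) to (2,4) pass through all of (1,2), (2,1), and (1,3); the waypoint orders that occur are (1,3) → (1,2) → (2,1) (6); (2,1) → (1,2) → (1,3) (5) — never (1,2) → (2,1) → (1,3).

no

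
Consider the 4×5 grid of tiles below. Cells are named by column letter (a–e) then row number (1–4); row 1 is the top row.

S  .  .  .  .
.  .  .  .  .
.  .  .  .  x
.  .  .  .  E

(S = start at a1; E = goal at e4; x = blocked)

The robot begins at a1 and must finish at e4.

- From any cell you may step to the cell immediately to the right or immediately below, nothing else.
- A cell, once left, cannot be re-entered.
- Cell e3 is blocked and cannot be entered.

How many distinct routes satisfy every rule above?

20

A right/down-only route from a1 to e4 makes exactly 3 down-moves and 4 right-moves in some order.
With no other constraints that would be C(7,3) = 35 routes.
Subtract routes through each blocked cell (inclusion–exclusion for overlaps): − through e3: 15 → 20.
That gives 20 routes.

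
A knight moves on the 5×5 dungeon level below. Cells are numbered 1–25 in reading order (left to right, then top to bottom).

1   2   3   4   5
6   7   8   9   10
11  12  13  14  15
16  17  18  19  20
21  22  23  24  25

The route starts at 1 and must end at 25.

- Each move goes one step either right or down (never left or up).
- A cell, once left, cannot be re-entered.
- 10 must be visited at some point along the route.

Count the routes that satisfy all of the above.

5

A right/down-only route from 1 to 25 makes exactly 4 down-moves and 4 right-moves in some order.
With no other constraints that would be C(8,4) = 70 routes.
Split at 10 and multiply the segment counts: 1→10: 5; 10→25: 1; product = 5.
That gives 5 routes.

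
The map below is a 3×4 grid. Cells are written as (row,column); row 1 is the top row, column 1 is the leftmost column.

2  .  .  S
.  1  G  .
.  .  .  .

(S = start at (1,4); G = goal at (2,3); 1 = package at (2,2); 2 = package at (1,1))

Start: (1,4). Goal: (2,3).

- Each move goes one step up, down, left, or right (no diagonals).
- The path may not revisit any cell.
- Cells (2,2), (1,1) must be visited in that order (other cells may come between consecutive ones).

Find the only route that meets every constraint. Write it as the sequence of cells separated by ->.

The waypoints must appear in the order (2,2), (1,1), with no cell reused.
Route from (1,4): down 2 to (3,4), left 2 to (3,2), up 1 to (2,2), left 1 to (2,1), up 1 to (1,1), right 2 to (1,3), down 1 to (2,3) — 10 moves in all.
Check: order respected (1 at step 5, 2 at step 7).

(1,4) -> (2,4) -> (3,4) -> (3,3) -> (3,2) -> (2,2) -> (2,1) -> (1,1) -> (1,2) -> (1,3) -> (2,3)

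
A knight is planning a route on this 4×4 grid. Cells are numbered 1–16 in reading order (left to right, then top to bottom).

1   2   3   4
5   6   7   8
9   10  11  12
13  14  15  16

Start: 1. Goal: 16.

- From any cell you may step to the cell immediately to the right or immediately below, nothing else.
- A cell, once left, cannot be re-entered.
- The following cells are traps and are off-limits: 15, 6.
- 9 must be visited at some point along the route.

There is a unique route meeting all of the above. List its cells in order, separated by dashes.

Moves only go right or down, so the column and row indices never decrease.
Route from 1: down 2 to 9, right 3 to 12, down 1 to 16 — 6 moves in all.
Check: all required cells visited.

1 - 5 - 9 - 10 - 11 - 12 - 16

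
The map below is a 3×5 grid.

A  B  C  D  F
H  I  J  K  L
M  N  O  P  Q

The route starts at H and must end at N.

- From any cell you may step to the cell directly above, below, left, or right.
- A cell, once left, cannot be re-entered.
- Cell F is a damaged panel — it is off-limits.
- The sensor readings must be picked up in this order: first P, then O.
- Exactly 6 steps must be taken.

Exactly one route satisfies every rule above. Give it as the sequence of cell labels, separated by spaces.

H I J K P O N

The waypoints must appear in the order P, O, with no cell reused.
Route from H: 3× right (reaching K), down to P, 2× left (reaching N) — 6 moves in all.
Check: order respected (P at step 4, O at step 5); 6 moves as required.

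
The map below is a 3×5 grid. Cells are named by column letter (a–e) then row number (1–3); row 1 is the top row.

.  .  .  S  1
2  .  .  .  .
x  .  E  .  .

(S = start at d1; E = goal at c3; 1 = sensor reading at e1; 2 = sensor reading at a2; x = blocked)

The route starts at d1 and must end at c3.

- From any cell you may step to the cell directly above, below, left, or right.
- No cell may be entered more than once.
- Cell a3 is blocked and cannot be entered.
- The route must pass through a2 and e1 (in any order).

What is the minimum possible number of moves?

11

Any route passes through a2 and e1 in some order between d1 and c3. Summing Manhattan distances along each leg and taking the cheapest ordering (d1 → e1 → a2 → c3) gives a lower bound of 1 + 5 + 3 = 9 moves.
The shortest route satisfying every rule uses 11 moves: d1 → e1 → e2 → d2 → c2 → c1 → b1 → a1 → a2 → b2 → b3 → c3.
The bound of 9 isn't tight here; checking systematically, no route of length 9 through 10 satisfies every constraint, so 11 is the minimum.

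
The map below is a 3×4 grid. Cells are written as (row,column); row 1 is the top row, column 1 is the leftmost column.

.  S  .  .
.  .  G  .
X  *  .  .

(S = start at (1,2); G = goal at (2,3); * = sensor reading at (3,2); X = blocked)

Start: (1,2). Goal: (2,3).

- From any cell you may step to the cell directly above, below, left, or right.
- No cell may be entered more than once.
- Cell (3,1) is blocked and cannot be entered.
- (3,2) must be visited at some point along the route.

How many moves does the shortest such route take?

Any route passes through (3,2) somewhere between (1,2) and (2,3). Summing Manhattan distances along the two legs ((1,2) → (3,2) → (2,3)) gives a lower bound of 2 + 2 = 4 moves.
A route of 4 moves achieves this: (1,2) → (2,2) → (3,2) → (3,3) → (2,3).
Since 4 matches the lower bound, it is optimal.

4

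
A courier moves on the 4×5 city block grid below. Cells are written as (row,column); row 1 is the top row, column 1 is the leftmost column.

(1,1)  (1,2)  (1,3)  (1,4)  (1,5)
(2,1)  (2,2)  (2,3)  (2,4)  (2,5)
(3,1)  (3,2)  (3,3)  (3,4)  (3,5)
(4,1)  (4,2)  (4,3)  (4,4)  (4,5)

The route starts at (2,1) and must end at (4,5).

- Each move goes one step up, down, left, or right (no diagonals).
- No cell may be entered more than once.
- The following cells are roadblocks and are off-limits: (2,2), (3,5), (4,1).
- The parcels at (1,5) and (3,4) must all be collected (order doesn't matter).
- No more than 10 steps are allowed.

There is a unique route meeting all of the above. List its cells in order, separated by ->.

The budget equals the shortest possible length, so every move has to be on a shortest route through the required cells.
Route from (2,1): up to (1,1), 4× right (reaching (1,5)), down to (2,5), left to (2,4), 2× down (reaching (4,4)), right to (4,5) — 10 moves in all.
Check: all required cells visited; 10 ≤ 10 moves.

(2,1) -> (1,1) -> (1,2) -> (1,3) -> (1,4) -> (1,5) -> (2,5) -> (2,4) -> (3,4) -> (4,4) -> (4,5)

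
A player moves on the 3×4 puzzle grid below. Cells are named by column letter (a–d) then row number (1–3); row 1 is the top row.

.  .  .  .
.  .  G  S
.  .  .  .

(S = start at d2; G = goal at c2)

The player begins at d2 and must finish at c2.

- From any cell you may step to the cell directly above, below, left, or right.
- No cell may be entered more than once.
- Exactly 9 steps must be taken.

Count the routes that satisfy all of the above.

Need simple routes of exactly 9 moves from d2 to c2 (Manhattan distance 1, so 4 moves are spent on a detour and 4 undoing it).
Enumerating: d2 d1 c1 b1 b2 a2 a3 b3 c3 c2 | d2 d1 c1 b1 a1 a2 a3 b3 b2 c2 | d2 d1 c1 b1 a1 a2 a3 b3 c3 c2 | d2 d1 c1 b1 a1 a2 b2 b3 c3 c2 | d2 d3 c3 b3 b2 a2 a1 b1 c1 c2 | d2 d3 c3 b3 a3 a2 a1 b1 b2 c2 | d2 d3 c3 b3 a3 a2 a1 b1 c1 c2 | d2 d3 c3 b3 a3 a2 b2 b1 c1 c2.
That gives 8 routes.

8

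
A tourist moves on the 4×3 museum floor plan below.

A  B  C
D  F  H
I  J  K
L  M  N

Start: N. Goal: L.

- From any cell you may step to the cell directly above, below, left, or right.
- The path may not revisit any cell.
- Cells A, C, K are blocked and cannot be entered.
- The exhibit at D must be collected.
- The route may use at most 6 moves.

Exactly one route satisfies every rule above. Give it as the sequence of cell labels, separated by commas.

N, M, J, F, D, I, L

The 6-move cap with required stops at D leaves no slack for detours.
Route from N: left 1 to M, up 2 to F, left 1 to D, down 2 to L — 6 moves in all.
Check: all required cells visited; 6 ≤ 6 moves.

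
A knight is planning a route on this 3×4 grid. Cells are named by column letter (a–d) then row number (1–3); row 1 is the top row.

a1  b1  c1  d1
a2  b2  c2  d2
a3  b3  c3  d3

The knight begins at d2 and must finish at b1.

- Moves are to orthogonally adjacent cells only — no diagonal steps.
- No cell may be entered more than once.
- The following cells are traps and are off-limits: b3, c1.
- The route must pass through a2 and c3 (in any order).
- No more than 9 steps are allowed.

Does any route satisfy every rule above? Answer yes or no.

One route that works: d2 → d3 → c3 → c2 → b2 → a2 → a1 → b1.

yes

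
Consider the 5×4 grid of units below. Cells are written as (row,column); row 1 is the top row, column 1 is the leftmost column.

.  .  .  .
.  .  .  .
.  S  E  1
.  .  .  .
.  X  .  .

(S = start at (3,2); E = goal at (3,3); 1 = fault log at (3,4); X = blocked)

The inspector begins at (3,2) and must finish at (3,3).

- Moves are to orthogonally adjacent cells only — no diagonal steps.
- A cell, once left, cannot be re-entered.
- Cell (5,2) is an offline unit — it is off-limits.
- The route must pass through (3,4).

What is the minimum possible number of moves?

5

Any route passes through (3,4) somewhere between (3,2) and (3,3). Summing Manhattan distances along the two legs ((3,2) → (3,4) → (3,3)) gives a lower bound of 2 + 1 = 3 moves.
The shortest route satisfying every rule uses 5 moves: (3,2) → (2,2) → (2,3) → (2,4) → (3,4) → (3,3).
The no-revisit rule (legs can't share cells) pushes the minimum above the 3-move bound; an exhaustive check rules out every length from 3 to 4, leaving 5 as the minimum.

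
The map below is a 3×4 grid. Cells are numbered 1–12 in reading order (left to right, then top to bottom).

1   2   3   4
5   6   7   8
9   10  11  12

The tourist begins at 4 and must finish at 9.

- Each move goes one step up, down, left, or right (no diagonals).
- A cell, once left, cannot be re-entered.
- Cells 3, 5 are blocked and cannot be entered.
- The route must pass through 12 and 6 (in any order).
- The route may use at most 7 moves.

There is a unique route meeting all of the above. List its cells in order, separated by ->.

4 -> 8 -> 12 -> 11 -> 7 -> 6 -> 10 -> 9

The budget equals the shortest possible length, so every move has to be on a shortest route through the required cells.
Route from 4: 2× down (reaching 12), left to 11, up to 7, left to 6, down to 10, left to 9 — 7 moves in all.
Check: all required cells visited; 7 ≤ 7 moves.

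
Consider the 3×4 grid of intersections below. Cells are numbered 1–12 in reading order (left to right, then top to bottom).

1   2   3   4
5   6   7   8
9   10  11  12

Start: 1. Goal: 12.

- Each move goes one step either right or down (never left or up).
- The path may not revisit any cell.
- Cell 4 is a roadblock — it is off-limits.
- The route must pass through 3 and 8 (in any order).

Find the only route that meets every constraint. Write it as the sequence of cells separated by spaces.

Moves only go right or down, so the column and row indices never decrease.
Route from 1: 2× right (reaching 3), down to 7, right to 8, down to 12 — 5 moves in all.
Check: all required cells visited.

1 2 3 7 8 12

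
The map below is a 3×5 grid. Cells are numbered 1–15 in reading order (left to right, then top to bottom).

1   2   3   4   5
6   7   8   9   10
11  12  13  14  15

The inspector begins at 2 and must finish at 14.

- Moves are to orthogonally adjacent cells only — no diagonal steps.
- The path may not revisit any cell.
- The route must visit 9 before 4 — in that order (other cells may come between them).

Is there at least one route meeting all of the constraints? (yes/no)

yes

One route that works: 2 → 7 → 8 → 9 → 4 → 5 → 10 → 15 → 14.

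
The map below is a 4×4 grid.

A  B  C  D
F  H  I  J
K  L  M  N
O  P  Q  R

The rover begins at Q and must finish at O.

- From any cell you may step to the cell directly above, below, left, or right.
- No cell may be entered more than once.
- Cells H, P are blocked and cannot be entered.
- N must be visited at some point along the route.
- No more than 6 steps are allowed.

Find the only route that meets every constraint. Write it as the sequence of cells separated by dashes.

The budget equals the shortest possible length, so every move has to be on a shortest route through the required cells.
Route from Q: right to R, up to N, 3× left (reaching K), down to O — 6 moves in all.
Check: all required cells visited; 6 ≤ 6 moves.

Q - R - N - M - L - K - O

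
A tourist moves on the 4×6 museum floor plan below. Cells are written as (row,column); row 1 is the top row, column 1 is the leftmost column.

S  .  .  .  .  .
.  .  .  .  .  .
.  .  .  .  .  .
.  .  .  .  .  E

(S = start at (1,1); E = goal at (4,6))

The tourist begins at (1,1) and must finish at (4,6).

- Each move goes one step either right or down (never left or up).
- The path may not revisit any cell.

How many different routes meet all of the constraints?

56

A right/down-only route from (1,1) to (4,6) makes exactly 3 down-moves and 5 right-moves in some order.
With no other constraints that would be C(8,3) = 56 routes.
That gives 56 routes.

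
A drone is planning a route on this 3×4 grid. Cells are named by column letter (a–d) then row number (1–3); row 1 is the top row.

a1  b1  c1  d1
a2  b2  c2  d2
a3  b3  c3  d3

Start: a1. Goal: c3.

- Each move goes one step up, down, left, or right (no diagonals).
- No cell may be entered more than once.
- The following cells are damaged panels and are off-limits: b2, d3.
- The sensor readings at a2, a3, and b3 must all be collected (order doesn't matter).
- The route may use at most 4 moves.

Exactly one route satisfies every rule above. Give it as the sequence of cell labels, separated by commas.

a1, a2, a3, b3, c3

The budget equals the shortest possible length, so every move has to be on a shortest route through the required cells.
Route from a1: down 2 to a3, right 2 to c3 — 4 moves in all.
Check: all required cells visited; 4 ≤ 4 moves.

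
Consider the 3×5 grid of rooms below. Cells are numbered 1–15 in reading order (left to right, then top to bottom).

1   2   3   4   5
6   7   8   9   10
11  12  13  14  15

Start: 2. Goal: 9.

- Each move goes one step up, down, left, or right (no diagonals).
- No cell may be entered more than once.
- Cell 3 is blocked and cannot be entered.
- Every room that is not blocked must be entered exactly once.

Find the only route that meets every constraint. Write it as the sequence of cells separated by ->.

2 -> 1 -> 6 -> 11 -> 12 -> 7 -> 8 -> 13 -> 14 -> 15 -> 10 -> 5 -> 4 -> 9

Need to visit all 14 open cells exactly once, starting at 2 and ending at 9.
Cell 5 has only two open neighbours (10 and 4), so the path must pass straight through it: one of those is the cell it's entered from and the other is where it exits.
Route from 2: left 1 to 1, down 2 to 11, right 1 to 12, up 1 to 7, right 1 to 8, down 1 to 13, right 2 to 15, up 2 to 5, left 1 to 4, down 1 to 9 — 13 moves in all.
Check: all 14 open cells covered.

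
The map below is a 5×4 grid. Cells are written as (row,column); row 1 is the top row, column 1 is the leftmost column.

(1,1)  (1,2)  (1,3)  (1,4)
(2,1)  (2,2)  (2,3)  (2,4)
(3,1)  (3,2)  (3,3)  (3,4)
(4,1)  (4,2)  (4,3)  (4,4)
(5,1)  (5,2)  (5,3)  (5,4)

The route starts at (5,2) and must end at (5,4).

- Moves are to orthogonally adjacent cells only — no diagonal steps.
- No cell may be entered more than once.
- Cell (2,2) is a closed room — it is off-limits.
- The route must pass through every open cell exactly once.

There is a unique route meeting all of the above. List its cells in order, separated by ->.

Need to visit all 19 open cells exactly once, starting at (5,2) and ending at (5,4).
Cell (1,2) has only two open neighbours ((1,1) and (1,3)), so the path must pass straight through it: one of those is the cell it's entered from and the other is where it exits.
Route from (5,2): left 1 to (5,1), up 1 to (4,1), right 1 to (4,2), up 1 to (3,2), left 1 to (3,1), up 2 to (1,1), right 3 to (1,4), down 1 to (2,4), left 1 to (2,3), down 1 to (3,3), right 1 to (3,4), down 1 to (4,4), left 1 to (4,3), down 1 to (5,3), right 1 to (5,4) — 18 moves in all.
Check: all 19 open cells covered.

(5,2) -> (5,1) -> (4,1) -> (4,2) -> (3,2) -> (3,1) -> (2,1) -> (1,1) -> (1,2) -> (1,3) -> (1,4) -> (2,4) -> (2,3) -> (3,3) -> (3,4) -> (4,4) -> (4,3) -> (5,3) -> (5,4)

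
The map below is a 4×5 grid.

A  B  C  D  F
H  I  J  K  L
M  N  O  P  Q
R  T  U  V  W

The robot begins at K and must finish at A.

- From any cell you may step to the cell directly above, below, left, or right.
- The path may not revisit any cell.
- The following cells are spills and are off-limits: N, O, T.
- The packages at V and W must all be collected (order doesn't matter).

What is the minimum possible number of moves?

10

Any route passes through V and W in some order between K and A. Summing Manhattan distances along each leg and taking the cheapest ordering (K → V → W → A) gives a lower bound of 2 + 1 + 7 = 10 moves.
A route of 10 moves achieves this: K → P → V → W → Q → L → F → D → C → B → A.
Since 10 matches the lower bound, it is optimal.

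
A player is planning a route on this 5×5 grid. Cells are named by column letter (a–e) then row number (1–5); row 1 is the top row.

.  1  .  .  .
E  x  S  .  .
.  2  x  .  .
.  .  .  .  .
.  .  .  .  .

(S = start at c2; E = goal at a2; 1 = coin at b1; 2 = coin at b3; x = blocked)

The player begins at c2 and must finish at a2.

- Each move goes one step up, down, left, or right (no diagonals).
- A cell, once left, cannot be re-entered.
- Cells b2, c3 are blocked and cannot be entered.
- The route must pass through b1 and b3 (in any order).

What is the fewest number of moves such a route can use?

22

Any route passes through b1 and b3 in some order between c2 and a2. Summing Manhattan distances along each leg and taking the cheapest ordering (c2 → b1 → b3 → a2) gives a lower bound of 2 + 2 + 2 = 6 moves.
That bound ignores the blocked cells. Measuring each leg by the fewest moves that actually steer around them (c2→b1: 2; b1→b3: 4; b3→a2: 2) raises the lower bound to 8.
The shortest route satisfying every rule uses 22 moves: c2 → d2 → d3 → d4 → c4 → b4 → b3 → a3 → a4 → a5 → b5 → c5 → d5 → e5 → e4 → e3 → e2 → e1 → d1 → c1 → b1 → a1 → a2.
The bound of 8 isn't tight here; checking systematically, no route of length 8 through 21 satisfies every constraint (on a 4-connected grid the length of any start-to-goal walk has the same parity as the Manhattan bound, so only lengths 8, 10, 12, … need checking), so 22 is the minimum.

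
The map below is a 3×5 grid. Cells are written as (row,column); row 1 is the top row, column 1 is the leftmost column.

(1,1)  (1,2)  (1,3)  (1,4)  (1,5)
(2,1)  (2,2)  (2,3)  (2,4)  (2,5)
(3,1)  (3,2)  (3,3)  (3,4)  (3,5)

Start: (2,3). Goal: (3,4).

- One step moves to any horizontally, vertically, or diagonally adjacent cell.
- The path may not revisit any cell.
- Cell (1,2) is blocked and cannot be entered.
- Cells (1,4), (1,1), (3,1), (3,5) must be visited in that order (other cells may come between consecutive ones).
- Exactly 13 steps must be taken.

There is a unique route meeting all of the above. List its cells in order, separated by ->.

(2,3) -> (1,4) -> (1,3) -> (2,2) -> (1,1) -> (2,1) -> (3,1) -> (3,2) -> (3,3) -> (2,4) -> (1,5) -> (2,5) -> (3,5) -> (3,4)

The waypoints must appear in the order (1,4), (1,1), (3,1), (3,5), with no cell reused.
Route from (2,3): up-right 1 to (1,4), left 1 to (1,3), down-left 1 to (2,2), up-left 1 to (1,1), down 2 to (3,1), right 2 to (3,3), up-right 2 to (1,5), down 2 to (3,5), left 1 to (3,4) — 13 moves in all.
Check: order respected ((1,4) at step 1, (1,1) at step 4, (3,1) at step 6, (3,5) at step 12); 13 moves as required.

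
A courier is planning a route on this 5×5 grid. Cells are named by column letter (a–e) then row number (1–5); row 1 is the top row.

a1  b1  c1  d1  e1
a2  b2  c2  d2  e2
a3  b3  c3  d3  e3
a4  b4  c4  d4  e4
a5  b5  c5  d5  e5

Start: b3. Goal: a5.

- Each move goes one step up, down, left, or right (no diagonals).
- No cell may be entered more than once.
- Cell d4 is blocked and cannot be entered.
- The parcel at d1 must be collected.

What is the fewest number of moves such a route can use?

Any route passes through d1 somewhere between b3 and a5. Summing Manhattan distances along the two legs (b3 → d1 → a5) gives a lower bound of 4 + 7 = 11 moves.
A route of 11 moves achieves this: b3 → b2 → b1 → c1 → d1 → d2 → d3 → c3 → c4 → c5 → b5 → a5.
Since 11 matches the lower bound, it is optimal.

11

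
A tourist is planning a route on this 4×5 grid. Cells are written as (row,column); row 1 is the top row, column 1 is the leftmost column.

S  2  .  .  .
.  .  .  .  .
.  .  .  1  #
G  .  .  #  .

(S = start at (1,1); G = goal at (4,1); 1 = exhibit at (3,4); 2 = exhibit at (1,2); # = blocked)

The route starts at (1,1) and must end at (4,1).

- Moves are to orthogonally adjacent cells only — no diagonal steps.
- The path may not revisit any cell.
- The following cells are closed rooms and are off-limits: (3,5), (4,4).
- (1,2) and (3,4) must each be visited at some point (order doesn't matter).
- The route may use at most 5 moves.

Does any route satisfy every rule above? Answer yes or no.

no

Even ignoring the no-revisit rule, getting from (1,1) to (4,1), taking the cheapest ordering (1,1) → (1,2) → (3,4) → (4,1) needs at least 1 + 4 + 4 = 9 moves (Manhattan distance per leg), which exceeds the 5-move limit.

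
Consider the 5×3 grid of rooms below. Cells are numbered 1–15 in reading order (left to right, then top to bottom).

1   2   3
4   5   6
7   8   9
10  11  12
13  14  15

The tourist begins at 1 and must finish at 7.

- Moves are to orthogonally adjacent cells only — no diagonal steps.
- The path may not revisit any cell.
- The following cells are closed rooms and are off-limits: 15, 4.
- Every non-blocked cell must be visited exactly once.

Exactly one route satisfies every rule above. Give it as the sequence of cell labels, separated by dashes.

Need to visit all 13 open cells exactly once, starting at 1 and ending at 7.
Route from 1: 2× right (reaching 3), down to 6, left to 5, down to 8, right to 9, down to 12, left to 11, down to 14, left to 13, 2× up (reaching 7) — 12 moves in all.
Check: all 13 open cells covered.

1 - 2 - 3 - 6 - 5 - 8 - 9 - 12 - 11 - 14 - 13 - 10 - 7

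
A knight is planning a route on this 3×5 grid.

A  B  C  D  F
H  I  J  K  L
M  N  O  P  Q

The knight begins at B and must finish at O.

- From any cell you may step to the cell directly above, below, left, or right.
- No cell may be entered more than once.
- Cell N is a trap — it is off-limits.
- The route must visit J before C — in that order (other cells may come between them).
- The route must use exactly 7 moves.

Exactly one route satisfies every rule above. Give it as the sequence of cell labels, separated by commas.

The waypoints must appear in the order J, C, with no cell reused.
Route from B: down 1 to I, right 1 to J, up 1 to C, right 1 to D, down 2 to P, left 1 to O — 7 moves in all.
Check: order respected (J at step 2, C at step 3); 7 moves as required.

B, I, J, C, D, K, P, O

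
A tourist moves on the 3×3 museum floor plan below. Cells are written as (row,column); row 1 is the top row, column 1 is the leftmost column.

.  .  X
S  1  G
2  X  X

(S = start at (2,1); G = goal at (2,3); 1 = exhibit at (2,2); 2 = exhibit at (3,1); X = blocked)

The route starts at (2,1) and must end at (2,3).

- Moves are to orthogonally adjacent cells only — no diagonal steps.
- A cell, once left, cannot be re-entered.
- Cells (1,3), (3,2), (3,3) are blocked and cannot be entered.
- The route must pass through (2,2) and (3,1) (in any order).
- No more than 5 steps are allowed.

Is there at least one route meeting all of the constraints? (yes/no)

no

(3,1) must be visited but has only one open neighbour ((2,1)), and it is neither the start nor the goal — the route would have to enter and leave through (2,1), re-entering it.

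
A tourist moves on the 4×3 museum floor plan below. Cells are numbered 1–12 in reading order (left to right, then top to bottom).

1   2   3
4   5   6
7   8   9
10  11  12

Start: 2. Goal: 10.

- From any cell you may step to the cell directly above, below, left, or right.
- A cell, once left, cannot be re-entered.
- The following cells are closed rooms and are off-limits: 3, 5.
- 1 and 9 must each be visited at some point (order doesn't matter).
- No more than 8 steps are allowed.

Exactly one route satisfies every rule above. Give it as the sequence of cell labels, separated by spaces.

Any route must reach 1 and 9 and still end at 10 within 8 moves, so the order of the required stops is forced.
Route from 2: left to 1, 2× down (reaching 7), 2× right (reaching 9), down to 12, 2× left (reaching 10) — 8 moves in all.
Check: all required cells visited; 8 ≤ 8 moves.

2 1 4 7 8 9 12 11 10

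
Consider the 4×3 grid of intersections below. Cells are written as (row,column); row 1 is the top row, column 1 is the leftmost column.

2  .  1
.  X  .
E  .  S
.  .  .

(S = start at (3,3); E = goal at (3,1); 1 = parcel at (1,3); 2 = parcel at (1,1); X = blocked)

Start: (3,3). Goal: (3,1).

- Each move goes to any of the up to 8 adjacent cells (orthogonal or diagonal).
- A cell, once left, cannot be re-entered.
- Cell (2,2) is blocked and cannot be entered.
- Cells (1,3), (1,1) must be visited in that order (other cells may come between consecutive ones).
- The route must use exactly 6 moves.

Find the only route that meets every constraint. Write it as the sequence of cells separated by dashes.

The waypoints must appear in the order (1,3), (1,1), with no cell reused.
Route from (3,3): up 2 to (1,3), left 2 to (1,1), down 2 to (3,1) — 6 moves in all.
Check: order respected (1 at step 2, 2 at step 4); 6 moves as required.

(3,3) - (2,3) - (1,3) - (1,2) - (1,1) - (2,1) - (3,1)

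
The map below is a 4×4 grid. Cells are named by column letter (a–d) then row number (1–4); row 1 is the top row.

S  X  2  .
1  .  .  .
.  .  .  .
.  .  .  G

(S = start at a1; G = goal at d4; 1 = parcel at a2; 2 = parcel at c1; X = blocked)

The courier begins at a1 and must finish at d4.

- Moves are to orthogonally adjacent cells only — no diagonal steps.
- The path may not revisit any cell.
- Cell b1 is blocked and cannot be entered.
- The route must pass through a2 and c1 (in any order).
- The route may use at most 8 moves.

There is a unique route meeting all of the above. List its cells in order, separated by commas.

a1, a2, b2, c2, c1, d1, d2, d3, d4

Any route must reach a2 and c1 and still end at d4 within 8 moves, so the order of the required stops is forced.
Route from a1: down 1 to a2, right 2 to c2, up 1 to c1, right 1 to d1, down 3 to d4 — 8 moves in all.
Check: all required cells visited; 8 ≤ 8 moves.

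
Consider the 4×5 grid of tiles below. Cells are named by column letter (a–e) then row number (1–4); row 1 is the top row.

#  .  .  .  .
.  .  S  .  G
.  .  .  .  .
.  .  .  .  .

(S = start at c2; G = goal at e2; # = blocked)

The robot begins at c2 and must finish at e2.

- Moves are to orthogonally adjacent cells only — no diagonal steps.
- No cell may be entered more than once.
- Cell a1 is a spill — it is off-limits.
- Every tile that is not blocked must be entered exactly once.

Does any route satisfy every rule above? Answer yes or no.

yes

One route that works: c2 → c1 → b1 → b2 → a2 → a3 → a4 → b4 → b3 → c3 → c4 → d4 → e4 → e3 → d3 → d2 → d1 → e1 → e2.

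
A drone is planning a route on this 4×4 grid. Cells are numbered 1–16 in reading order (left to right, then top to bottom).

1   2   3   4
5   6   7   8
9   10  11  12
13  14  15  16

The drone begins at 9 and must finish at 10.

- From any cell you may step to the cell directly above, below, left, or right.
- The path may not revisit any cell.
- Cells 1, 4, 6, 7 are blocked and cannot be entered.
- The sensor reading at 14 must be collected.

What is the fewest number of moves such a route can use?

Any route passes through 14 somewhere between 9 and 10. Summing Manhattan distances along the two legs (9 → 14 → 10) gives a lower bound of 2 + 1 = 3 moves.
A route of 3 moves achieves this: 9 → 13 → 14 → 10.
Since 3 matches the lower bound, it is optimal.

3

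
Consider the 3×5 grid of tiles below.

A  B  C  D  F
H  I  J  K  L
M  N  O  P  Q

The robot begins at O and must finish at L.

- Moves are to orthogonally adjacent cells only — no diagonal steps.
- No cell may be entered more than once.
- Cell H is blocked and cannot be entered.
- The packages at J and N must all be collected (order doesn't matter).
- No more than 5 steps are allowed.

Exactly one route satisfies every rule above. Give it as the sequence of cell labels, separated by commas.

O, N, I, J, K, L

The budget equals the shortest possible length, so every move has to be on a shortest route through the required cells.
Route from O: left 1 to N, up 1 to I, right 3 to L — 5 moves in all.
Check: all required cells visited; 5 ≤ 5 moves.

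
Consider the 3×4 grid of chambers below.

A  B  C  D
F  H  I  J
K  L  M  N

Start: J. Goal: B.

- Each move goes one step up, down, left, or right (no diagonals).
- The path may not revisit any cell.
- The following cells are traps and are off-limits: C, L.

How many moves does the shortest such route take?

The Manhattan distance from J to B is |2−1| + |4−2| = 3, so at least 3 moves are needed.
A route of 3 moves achieves this: J → I → H → B.
Since 3 matches the lower bound, it is optimal.

3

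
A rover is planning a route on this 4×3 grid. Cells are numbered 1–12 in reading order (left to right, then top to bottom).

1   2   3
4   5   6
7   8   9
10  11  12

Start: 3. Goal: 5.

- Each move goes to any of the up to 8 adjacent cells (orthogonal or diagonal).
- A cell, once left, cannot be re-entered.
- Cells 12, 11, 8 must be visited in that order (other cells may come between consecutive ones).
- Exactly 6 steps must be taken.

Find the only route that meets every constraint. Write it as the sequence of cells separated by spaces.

3 6 9 12 11 8 5

The waypoints must appear in the order 12, 11, 8, with no cell reused.
Route from 3: 3× down (reaching 12), left to 11, 2× up (reaching 5) — 6 moves in all.
Check: order respected (12 at step 3, 11 at step 4, 8 at step 5); 6 moves as required.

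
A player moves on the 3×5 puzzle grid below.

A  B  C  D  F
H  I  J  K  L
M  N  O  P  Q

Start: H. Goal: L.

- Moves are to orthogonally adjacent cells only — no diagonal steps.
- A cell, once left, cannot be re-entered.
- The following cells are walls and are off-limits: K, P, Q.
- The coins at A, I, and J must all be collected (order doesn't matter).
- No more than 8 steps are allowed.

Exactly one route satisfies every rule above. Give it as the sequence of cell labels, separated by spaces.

H A B I J C D F L

The budget equals the shortest possible length, so every move has to be on a shortest route through the required cells.
Route from H: up 1 to A, right 1 to B, down 1 to I, right 1 to J, up 1 to C, right 2 to F, down 1 to L — 8 moves in all.
Check: all required cells visited; 8 ≤ 8 moves.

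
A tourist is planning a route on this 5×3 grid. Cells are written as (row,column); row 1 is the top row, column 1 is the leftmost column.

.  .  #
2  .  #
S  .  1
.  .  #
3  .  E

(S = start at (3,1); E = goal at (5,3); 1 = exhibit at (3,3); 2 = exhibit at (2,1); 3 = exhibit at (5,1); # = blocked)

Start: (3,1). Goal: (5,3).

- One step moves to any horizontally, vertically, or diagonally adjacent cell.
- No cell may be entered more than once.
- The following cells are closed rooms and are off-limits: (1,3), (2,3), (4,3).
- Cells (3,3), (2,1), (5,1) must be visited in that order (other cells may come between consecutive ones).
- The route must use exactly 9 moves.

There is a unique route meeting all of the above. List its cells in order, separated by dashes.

The waypoints must appear in the order (3,3), (2,1), (5,1), with no cell reused.
Route from (3,1): down-right 1 to (4,2), up-right 1 to (3,3), up-left 1 to (2,2), left 1 to (2,1), down-right 1 to (3,2), down-left 1 to (4,1), down 1 to (5,1), right 2 to (5,3) — 9 moves in all.
Check: order respected (1 at step 2, 2 at step 4, 3 at step 7); 9 moves as required.

(3,1) - (4,2) - (3,3) - (2,2) - (2,1) - (3,2) - (4,1) - (5,1) - (5,2) - (5,3)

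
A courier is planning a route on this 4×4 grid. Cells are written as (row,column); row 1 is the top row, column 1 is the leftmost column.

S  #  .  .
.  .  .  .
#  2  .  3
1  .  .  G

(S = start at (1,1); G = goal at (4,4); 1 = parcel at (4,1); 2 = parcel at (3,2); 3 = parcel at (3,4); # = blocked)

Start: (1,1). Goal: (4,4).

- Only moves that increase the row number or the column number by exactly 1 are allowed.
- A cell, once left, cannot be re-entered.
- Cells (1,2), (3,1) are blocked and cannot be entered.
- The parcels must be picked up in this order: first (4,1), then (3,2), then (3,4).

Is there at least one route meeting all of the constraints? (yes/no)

no

(3,2) lies above (4,1), so going from (4,1) to (3,2) would need an upward move — but moves only go right/down, so (4,1) cannot be visited before (3,2).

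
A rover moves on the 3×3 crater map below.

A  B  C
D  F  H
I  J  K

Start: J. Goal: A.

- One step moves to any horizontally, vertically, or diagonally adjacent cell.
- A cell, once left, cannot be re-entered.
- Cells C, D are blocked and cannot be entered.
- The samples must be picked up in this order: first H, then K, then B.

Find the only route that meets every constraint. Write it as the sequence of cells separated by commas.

The waypoints must appear in the order H, K, B, with no cell reused.
Route from J: up-right 1 to H, down 1 to K, up-left 1 to F, up 1 to B, left 1 to A — 5 moves in all.
Check: order respected (H at step 1, K at step 2, B at step 4).

J, H, K, F, B, A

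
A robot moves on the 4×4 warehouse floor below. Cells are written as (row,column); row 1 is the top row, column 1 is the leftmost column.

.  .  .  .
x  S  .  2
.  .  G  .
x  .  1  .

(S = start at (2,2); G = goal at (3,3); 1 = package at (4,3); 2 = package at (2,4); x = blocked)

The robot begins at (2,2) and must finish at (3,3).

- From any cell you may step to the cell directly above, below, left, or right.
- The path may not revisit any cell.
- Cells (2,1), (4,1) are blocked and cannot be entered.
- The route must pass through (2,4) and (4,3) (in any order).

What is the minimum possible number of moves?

6

Any route passes through (2,4) and (4,3) in some order between (2,2) and (3,3). Summing Manhattan distances along each leg and taking the cheapest ordering ((2,2) → (2,4) → (4,3) → (3,3)) gives a lower bound of 2 + 3 + 1 = 6 moves.
A route of 6 moves achieves this: (2,2) → (2,3) → (2,4) → (3,4) → (4,4) → (4,3) → (3,3).
Since 6 matches the lower bound, it is optimal.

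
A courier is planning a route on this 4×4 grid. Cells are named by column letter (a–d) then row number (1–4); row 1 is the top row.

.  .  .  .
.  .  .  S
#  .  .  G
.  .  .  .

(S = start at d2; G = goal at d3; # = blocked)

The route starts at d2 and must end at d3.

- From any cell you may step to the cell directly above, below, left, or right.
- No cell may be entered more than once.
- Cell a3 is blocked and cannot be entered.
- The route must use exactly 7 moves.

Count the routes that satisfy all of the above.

Need simple routes of exactly 7 moves from d2 to d3 (Manhattan distance 1, so 3 moves are spent on a detour and 3 undoing it).
Branch systematically from the start, pruning whenever the remaining move budget drops below the Manhattan distance to d3 or differs from it in parity. Grouping the completions by first move — via d1: 4; via c2: 5 (no valid completion starts via d3) — and summing: 4 + 5 = 9.
That gives 9 routes.

9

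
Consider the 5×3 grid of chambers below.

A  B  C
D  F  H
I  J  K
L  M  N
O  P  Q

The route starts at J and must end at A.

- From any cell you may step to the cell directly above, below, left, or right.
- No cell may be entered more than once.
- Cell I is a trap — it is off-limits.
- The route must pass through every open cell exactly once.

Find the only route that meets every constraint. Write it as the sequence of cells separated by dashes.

Need to visit all 14 open cells exactly once, starting at J and ending at A.
Cell C has only two open neighbours (H and B), so the path must pass straight through it: one of those is the cell it's entered from and the other is where it exits.
Route from J: down 1 to M, left 1 to L, down 1 to O, right 2 to Q, up 4 to C, left 1 to B, down 1 to F, left 1 to D, up 1 to A — 13 moves in all.
Check: all 14 open cells covered.

J - M - L - O - P - Q - N - K - H - C - B - F - D - A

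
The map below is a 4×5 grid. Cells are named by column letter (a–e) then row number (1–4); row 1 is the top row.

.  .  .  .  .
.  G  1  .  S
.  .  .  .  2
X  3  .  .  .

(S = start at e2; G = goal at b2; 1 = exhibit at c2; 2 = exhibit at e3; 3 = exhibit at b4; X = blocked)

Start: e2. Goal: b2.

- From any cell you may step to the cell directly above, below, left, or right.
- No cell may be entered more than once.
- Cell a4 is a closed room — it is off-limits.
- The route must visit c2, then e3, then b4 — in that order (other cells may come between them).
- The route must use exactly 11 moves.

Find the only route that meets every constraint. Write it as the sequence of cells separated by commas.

The waypoints must appear in the order c2, e3, b4, with no cell reused.
Route from e2: 2× left (reaching c2), down to c3, 2× right (reaching e3), down to e4, 3× left (reaching b4), 2× up (reaching b2) — 11 moves in all.
Check: order respected (1 at step 2, 2 at step 5, 3 at step 9); 11 moves as required.

e2, d2, c2, c3, d3, e3, e4, d4, c4, b4, b3, b2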